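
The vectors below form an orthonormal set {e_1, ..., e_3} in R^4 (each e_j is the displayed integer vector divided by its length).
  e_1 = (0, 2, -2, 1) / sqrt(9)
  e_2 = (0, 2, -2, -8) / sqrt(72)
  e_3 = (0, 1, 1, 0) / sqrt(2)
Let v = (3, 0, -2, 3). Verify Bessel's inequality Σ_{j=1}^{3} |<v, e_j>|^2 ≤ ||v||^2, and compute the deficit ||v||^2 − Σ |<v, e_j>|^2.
Σ |<v, e_j>|^2 = 13; ||v||^2 = 22; deficit = 9

Write each e_j = u_j / sqrt(<u_j, u_j>) where u_j is the displayed integer vector. Then <v, e_j> = <v, u_j> / sqrt(<u_j, u_j>), so |<v, e_j>|^2 = <v, u_j>^2 / <u_j, u_j>.
Coefficients: <v, e_1> = 7/sqrt(9), <v, e_2> = -20/sqrt(72), <v, e_3> = -2/sqrt(2).
Square and sum: Σ |<v, e_j>|^2 = 13.
Compute ||v||^2 = v·v = 22.
Deficit = 22 − 13 = 9 ≥ 0, confirming Bessel's inequality. (The deficit equals ||v − Σ <v,e_j> e_j||^2, the squared distance from v to span{e_j}.)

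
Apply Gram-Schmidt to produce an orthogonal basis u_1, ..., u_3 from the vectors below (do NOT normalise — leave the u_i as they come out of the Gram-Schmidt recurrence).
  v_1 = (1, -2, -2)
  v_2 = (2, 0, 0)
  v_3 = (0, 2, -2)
Orthogonal basis:
  u_1 = (1, -2, -2)
  u_2 = (16/9, 4/9, 4/9)
  u_3 = (0, 2, -2)

Apply the Gram-Schmidt recurrence
  u_1 = v_1
  u_i = v_i − Σ_{j<i} ((v_i · u_j) / (u_j · u_j)) · u_j.

Step by step this gives:
  u_1 = (1, -2, -2)
  u_2 = (16/9, 4/9, 4/9)
  u_3 = (0, 2, -2)

Orthogonality check:
  u_2 · u_1 = 0 (should be 0)
  u_3 · u_1 = 0 (should be 0)
  u_3 · u_2 = 0 (should be 0)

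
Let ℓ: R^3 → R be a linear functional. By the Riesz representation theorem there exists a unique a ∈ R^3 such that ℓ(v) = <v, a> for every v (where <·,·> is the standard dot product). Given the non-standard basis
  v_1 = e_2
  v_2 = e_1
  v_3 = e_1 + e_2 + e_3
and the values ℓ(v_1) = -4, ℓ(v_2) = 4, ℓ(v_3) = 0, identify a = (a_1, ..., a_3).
a = (4, -4, 0)

Write a = (a_1, ..., a_3) in the standard basis. For each basis vector v_i, ℓ(v_i) = <v_i, a> is a linear equation in the a_j's. Collect the n equations into a matrix system V a = ℓ, where row i of V is v_i (expressed in the standard basis). Since V is invertible (lower-triangular with 1s on the diagonal, up to permutation), solve by back-substitution:
  V =
[[0, 1, 0],
 [1, 0, 0],
 [1, 1, 1]]
  V a = (-4, 4, 0)
Solving gives a = (4, -4, 0).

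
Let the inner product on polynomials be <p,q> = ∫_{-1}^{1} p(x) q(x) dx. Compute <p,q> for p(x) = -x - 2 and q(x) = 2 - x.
<p,q> = -22/3

Expand the product: p(x)·q(x) = x^2 - 4.
∫_{-1}^{1} of each monomial x^k gives [2/(k+1) if k even, 0 if k odd]. Integrating term-by-term (or equivalently evaluating the antiderivative F(x) = x^3/3 - 4*x at the endpoints):
  F(1) − F(−1) = -11/3 − (11/3) = -22/3.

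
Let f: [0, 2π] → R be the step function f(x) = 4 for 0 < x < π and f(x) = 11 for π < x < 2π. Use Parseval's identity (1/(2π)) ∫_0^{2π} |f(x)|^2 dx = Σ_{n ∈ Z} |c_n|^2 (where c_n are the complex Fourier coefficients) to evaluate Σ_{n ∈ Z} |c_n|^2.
Σ |c_n|^2 = 137/2

Parseval equates the L^2 energy of f (normalised by 1/(2π)) with the ℓ^2 sum of its Fourier coefficients: (1/(2π)) ∫_0^{2π} |f|^2 = Σ |c_n|^2.
Compute the left side: (1/(2π)) [∫_0^π 4^2 dx + ∫_π^{2π} 11^2 dx] = (1/(2π)) · (16π + 121π) = (16 + 121)/2 = 137/2.
So Σ_{n ∈ Z} |c_n|^2 = 137/2.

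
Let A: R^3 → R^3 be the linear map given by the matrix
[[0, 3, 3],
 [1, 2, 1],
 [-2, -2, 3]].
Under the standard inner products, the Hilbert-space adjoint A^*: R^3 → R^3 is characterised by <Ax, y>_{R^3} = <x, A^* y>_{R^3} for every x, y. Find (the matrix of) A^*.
A^* = A^T =
[[0, 1, -2],
 [3, 2, -2],
 [3, 1, 3]]

For real matrices with standard dot products, the defining identity <Ax, y> = <x, A^* y> gives (Ax)^T y = x^T (A^*) y, i.e. x^T A^T y = x^T (A^*) y. Since this holds for all x, y, we must have A^* = A^T. Therefore
A^* =
[[0, 1, -2],
 [3, 2, -2],
 [3, 1, 3]].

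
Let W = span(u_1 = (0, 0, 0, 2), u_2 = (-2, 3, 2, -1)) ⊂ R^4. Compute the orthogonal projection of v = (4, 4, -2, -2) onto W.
proj_W(v) = (0, 0, 0, -2)

Set up U = [u_1 | ... | u_2] ∈ R^(4×2). The projector onto W = col(U) is P = U (U^T U)^(-1) U^T.
Compute U^T U =
  [4, -2]
  [-2, 18],
and U^T v = (-4, 2).
Solve U^T U · c = U^T v for the coefficients: c = (-1, 0). The projection is proj_W(v) = U c.
Check: (v - proj_W(v)) · u_1 = 0  (should be 0).
Check: (v - proj_W(v)) · u_2 = 0  (should be 0).
Result: proj_W(v) = (0, 0, 0, -2).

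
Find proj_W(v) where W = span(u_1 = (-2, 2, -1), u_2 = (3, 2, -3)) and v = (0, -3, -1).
proj_W(v) = (148/197, -258/197, 173/197)

Set up U = [u_1 | ... | u_2] ∈ R^(3×2). The projector onto W = col(U) is P = U (U^T U)^(-1) U^T.
Compute U^T U =
  [9, 1]
  [1, 22],
and U^T v = (-5, -3).
Solve U^T U · c = U^T v for the coefficients: c = (-107/197, -22/197). The projection is proj_W(v) = U c.
Check: (v - proj_W(v)) · u_1 = 0  (should be 0).
Check: (v - proj_W(v)) · u_2 = 0  (should be 0).
Result: proj_W(v) = (148/197, -258/197, 173/197).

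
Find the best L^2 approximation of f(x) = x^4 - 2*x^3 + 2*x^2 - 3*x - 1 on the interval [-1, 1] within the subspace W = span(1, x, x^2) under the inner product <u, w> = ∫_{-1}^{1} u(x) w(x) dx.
g(x) = 20*x^2/7 - 21*x/5 - 38/35

The best approximation g ∈ W is the orthogonal projection of f onto W. Writing g = a_0 + a_1 x + a_2 x^2, the coefficients solve the normal equations G · a = b where
  G_{ij} = <φ_i, φ_j> and b_i = <f, φ_i>, with φ_0 = 1, φ_1 = x, φ_2 = x^2.
G =
  [2, 0, 2/3]
  [0, 2/3, 0]
  [2/3, 0, 2/5],
b = (-4/15, -14/5, 44/105).
Solving gives a_0 = -38/35, a_1 = -21/5, a_2 = 20/7, so
  g(x) = 20*x^2/7 - 21*x/5 - 38/35.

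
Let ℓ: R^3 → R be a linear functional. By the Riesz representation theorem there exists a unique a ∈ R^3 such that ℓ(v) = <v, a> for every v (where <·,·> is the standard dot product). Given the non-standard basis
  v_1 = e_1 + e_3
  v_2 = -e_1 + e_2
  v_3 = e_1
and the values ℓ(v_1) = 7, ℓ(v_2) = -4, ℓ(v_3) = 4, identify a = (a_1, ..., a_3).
a = (4, 0, 3)

Write a = (a_1, ..., a_3) in the standard basis. For each basis vector v_i, ℓ(v_i) = <v_i, a> is a linear equation in the a_j's. Collect the n equations into a matrix system V a = ℓ, where row i of V is v_i (expressed in the standard basis). Since V is invertible (lower-triangular with 1s on the diagonal, up to permutation), solve by back-substitution:
  V =
[[1, 0, 1],
 [-1, 1, 0],
 [1, 0, 0]]
  V a = (7, -4, 4)
Solving gives a = (4, 0, 3).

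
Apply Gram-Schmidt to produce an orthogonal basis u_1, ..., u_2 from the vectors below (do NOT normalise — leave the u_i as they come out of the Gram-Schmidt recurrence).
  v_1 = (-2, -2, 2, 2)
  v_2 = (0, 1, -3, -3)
Orthogonal basis:
  u_1 = (-2, -2, 2, 2)
  u_2 = (-7/4, -3/4, -5/4, -5/4)

Apply the Gram-Schmidt recurrence
  u_1 = v_1
  u_i = v_i − Σ_{j<i} ((v_i · u_j) / (u_j · u_j)) · u_j.

Step by step this gives:
  u_1 = (-2, -2, 2, 2)
  u_2 = (-7/4, -3/4, -5/4, -5/4)

Orthogonality check:
  u_2 · u_1 = 0 (should be 0)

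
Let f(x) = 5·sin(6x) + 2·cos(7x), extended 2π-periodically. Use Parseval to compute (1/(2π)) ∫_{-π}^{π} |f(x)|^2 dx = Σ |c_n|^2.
Σ |c_n|^2 = 29/2

Expand |f|^2 and use orthogonality of {sin(nx), cos(mx)} on [-π, π]:
  ∫_{-π}^{π} sin(nx)^2 dx = π, ∫ cos(mx)^2 dx = π, and cross terms integrate to 0.
So ∫_{-π}^{π} f(x)^2 dx = 5^2 · π + 2^2 · π = (25 + 4)π.
Divide by 2π: (25 + 4)/2 = 29/2.
By Parseval, this equals Σ |c_n|^2.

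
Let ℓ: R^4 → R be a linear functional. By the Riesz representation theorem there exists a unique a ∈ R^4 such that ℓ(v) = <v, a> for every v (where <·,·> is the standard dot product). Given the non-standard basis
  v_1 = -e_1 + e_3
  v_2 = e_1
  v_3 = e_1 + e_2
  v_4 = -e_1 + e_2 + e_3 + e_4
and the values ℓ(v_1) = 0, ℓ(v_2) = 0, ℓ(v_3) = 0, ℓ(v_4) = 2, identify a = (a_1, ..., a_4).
a = (0, 0, 0, 2)

Write a = (a_1, ..., a_4) in the standard basis. For each basis vector v_i, ℓ(v_i) = <v_i, a> is a linear equation in the a_j's. Collect the n equations into a matrix system V a = ℓ, where row i of V is v_i (expressed in the standard basis). Since V is invertible (lower-triangular with 1s on the diagonal, up to permutation), solve by back-substitution:
  V =
[[-1, 0, 1, 0],
 [1, 0, 0, 0],
 [1, 1, 0, 0],
 [-1, 1, 1, 1]]
  V a = (0, 0, 0, 2)
Solving gives a = (0, 0, 0, 2).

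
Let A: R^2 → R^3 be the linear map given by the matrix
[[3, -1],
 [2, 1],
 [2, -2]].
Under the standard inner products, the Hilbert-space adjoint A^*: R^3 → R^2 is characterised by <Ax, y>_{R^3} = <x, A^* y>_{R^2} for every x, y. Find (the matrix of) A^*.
A^* = A^T =
[[3, 2, 2],
 [-1, 1, -2]]

For real matrices with standard dot products, the defining identity <Ax, y> = <x, A^* y> gives (Ax)^T y = x^T (A^*) y, i.e. x^T A^T y = x^T (A^*) y. Since this holds for all x, y, we must have A^* = A^T. Therefore
A^* =
[[3, 2, 2],
 [-1, 1, -2]].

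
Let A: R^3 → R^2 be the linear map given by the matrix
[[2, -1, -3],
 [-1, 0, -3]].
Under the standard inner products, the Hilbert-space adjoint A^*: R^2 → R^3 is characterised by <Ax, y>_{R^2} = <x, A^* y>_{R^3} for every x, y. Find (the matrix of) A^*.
A^* = A^T =
[[2, -1],
 [-1, 0],
 [-3, -3]]

For real matrices with standard dot products, the defining identity <Ax, y> = <x, A^* y> gives (Ax)^T y = x^T (A^*) y, i.e. x^T A^T y = x^T (A^*) y. Since this holds for all x, y, we must have A^* = A^T. Therefore
A^* =
[[2, -1],
 [-1, 0],
 [-3, -3]].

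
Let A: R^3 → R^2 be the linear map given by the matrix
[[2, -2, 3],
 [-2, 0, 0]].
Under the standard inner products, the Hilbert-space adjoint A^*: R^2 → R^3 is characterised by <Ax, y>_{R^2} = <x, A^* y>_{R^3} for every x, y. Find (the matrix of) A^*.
A^* = A^T =
[[2, -2],
 [-2, 0],
 [3, 0]]

For real matrices with standard dot products, the defining identity <Ax, y> = <x, A^* y> gives (Ax)^T y = x^T (A^*) y, i.e. x^T A^T y = x^T (A^*) y. Since this holds for all x, y, we must have A^* = A^T. Therefore
A^* =
[[2, -2],
 [-2, 0],
 [3, 0]].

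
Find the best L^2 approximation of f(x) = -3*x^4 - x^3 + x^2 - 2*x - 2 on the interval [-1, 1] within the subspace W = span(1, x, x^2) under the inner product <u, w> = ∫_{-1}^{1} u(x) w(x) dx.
g(x) = -11*x^2/7 - 13*x/5 - 61/35

The best approximation g ∈ W is the orthogonal projection of f onto W. Writing g = a_0 + a_1 x + a_2 x^2, the coefficients solve the normal equations G · a = b where
  G_{ij} = <φ_i, φ_j> and b_i = <f, φ_i>, with φ_0 = 1, φ_1 = x, φ_2 = x^2.
G =
  [2, 0, 2/3]
  [0, 2/3, 0]
  [2/3, 0, 2/5],
b = (-68/15, -26/15, -188/105).
Solving gives a_0 = -61/35, a_1 = -13/5, a_2 = -11/7, so
  g(x) = -11*x^2/7 - 13*x/5 - 61/35.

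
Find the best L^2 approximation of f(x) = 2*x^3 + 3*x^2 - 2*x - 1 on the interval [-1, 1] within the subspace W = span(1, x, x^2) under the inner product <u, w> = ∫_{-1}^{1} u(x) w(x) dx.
g(x) = 3*x^2 - 4*x/5 - 1

The best approximation g ∈ W is the orthogonal projection of f onto W. Writing g = a_0 + a_1 x + a_2 x^2, the coefficients solve the normal equations G · a = b where
  G_{ij} = <φ_i, φ_j> and b_i = <f, φ_i>, with φ_0 = 1, φ_1 = x, φ_2 = x^2.
G =
  [2, 0, 2/3]
  [0, 2/3, 0]
  [2/3, 0, 2/5],
b = (0, -8/15, 8/15).
Solving gives a_0 = -1, a_1 = -4/5, a_2 = 3, so
  g(x) = 3*x^2 - 4*x/5 - 1.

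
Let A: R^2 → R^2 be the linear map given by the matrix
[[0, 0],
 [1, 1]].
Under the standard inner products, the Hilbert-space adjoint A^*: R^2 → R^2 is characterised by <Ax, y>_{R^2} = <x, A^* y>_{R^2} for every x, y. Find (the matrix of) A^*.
A^* = A^T =
[[0, 1],
 [0, 1]]

For real matrices with standard dot products, the defining identity <Ax, y> = <x, A^* y> gives (Ax)^T y = x^T (A^*) y, i.e. x^T A^T y = x^T (A^*) y. Since this holds for all x, y, we must have A^* = A^T. Therefore
A^* =
[[0, 1],
 [0, 1]].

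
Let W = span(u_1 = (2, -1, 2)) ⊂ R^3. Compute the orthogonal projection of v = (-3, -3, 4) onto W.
proj_W(v) = (10/9, -5/9, 10/9)

Set up U = [u_1 | ... | u_1] ∈ R^(3×1). The projector onto W = col(U) is P = U (U^T U)^(-1) U^T.
Compute U^T U =
  [9],
and U^T v = (5).
Solve U^T U · c = U^T v for the coefficients: c = (5/9). The projection is proj_W(v) = U c.
Check: (v - proj_W(v)) · u_1 = 0  (should be 0).
Result: proj_W(v) = (10/9, -5/9, 10/9).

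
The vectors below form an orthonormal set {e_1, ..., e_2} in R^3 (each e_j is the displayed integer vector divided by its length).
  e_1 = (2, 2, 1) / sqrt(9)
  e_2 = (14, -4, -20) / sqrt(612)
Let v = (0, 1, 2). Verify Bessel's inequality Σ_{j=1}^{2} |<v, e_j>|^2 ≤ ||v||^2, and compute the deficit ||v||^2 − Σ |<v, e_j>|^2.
Σ |<v, e_j>|^2 = 84/17; ||v||^2 = 5; deficit = 1/17

Write each e_j = u_j / sqrt(<u_j, u_j>) where u_j is the displayed integer vector. Then <v, e_j> = <v, u_j> / sqrt(<u_j, u_j>), so |<v, e_j>|^2 = <v, u_j>^2 / <u_j, u_j>.
Coefficients: <v, e_1> = 4/sqrt(9), <v, e_2> = -44/sqrt(612).
Square and sum: Σ |<v, e_j>|^2 = 84/17.
Compute ||v||^2 = v·v = 5.
Deficit = 5 − 84/17 = 1/17 ≥ 0, confirming Bessel's inequality. (The deficit equals ||v − Σ <v,e_j> e_j||^2, the squared distance from v to span{e_j}.)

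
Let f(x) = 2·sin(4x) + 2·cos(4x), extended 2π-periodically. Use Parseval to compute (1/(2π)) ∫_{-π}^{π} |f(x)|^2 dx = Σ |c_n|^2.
Σ |c_n|^2 = 4

Expand |f|^2 and use orthogonality of {sin(nx), cos(mx)} on [-π, π]:
  ∫_{-π}^{π} sin(nx)^2 dx = π, ∫ cos(mx)^2 dx = π, and cross terms integrate to 0.
So ∫_{-π}^{π} f(x)^2 dx = 2^2 · π + 2^2 · π = (4 + 4)π.
Divide by 2π: (4 + 4)/2 = 4.
By Parseval, this equals Σ |c_n|^2.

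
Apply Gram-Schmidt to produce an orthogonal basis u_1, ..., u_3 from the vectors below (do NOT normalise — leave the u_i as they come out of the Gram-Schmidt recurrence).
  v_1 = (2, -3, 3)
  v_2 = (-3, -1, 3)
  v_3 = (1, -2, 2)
Orthogonal basis:
  u_1 = (2, -3, 3)
  u_2 = (-39/11, -2/11, 24/11)
  u_3 = (-6/191, -15/191, -11/191)

Apply the Gram-Schmidt recurrence
  u_1 = v_1
  u_i = v_i − Σ_{j<i} ((v_i · u_j) / (u_j · u_j)) · u_j.

Step by step this gives:
  u_1 = (2, -3, 3)
  u_2 = (-39/11, -2/11, 24/11)
  u_3 = (-6/191, -15/191, -11/191)

Orthogonality check:
  u_2 · u_1 = 0 (should be 0)
  u_3 · u_1 = 0 (should be 0)
  u_3 · u_2 = 0 (should be 0)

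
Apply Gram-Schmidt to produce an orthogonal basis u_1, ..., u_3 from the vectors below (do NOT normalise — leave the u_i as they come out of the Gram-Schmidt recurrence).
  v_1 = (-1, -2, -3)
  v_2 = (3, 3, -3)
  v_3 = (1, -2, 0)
Orthogonal basis:
  u_1 = (-1, -2, -3)
  u_2 = (3, 3, -3)
  u_3 = (65/42, -26/21, 13/42)

Apply the Gram-Schmidt recurrence
  u_1 = v_1
  u_i = v_i − Σ_{j<i} ((v_i · u_j) / (u_j · u_j)) · u_j.

Step by step this gives:
  u_1 = (-1, -2, -3)
  u_2 = (3, 3, -3)
  u_3 = (65/42, -26/21, 13/42)

Orthogonality check:
  u_2 · u_1 = 0 (should be 0)
  u_3 · u_1 = 0 (should be 0)
  u_3 · u_2 = 0 (should be 0)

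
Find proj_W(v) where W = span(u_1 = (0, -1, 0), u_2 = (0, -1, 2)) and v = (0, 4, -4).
proj_W(v) = (0, 4, -4)

Set up U = [u_1 | ... | u_2] ∈ R^(3×2). The projector onto W = col(U) is P = U (U^T U)^(-1) U^T.
Compute U^T U =
  [1, 1]
  [1, 5],
and U^T v = (-4, -12).
Solve U^T U · c = U^T v for the coefficients: c = (-2, -2). The projection is proj_W(v) = U c.
Check: (v - proj_W(v)) · u_1 = 0  (should be 0).
Check: (v - proj_W(v)) · u_2 = 0  (should be 0).
Result: proj_W(v) = (0, 4, -4).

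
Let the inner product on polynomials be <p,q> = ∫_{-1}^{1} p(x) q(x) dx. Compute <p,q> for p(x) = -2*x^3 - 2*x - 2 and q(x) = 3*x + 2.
<p,q> = -72/5

Expand the product: p(x)·q(x) = -6*x^4 - 4*x^3 - 6*x^2 - 10*x - 4.
∫_{-1}^{1} of each monomial x^k gives [2/(k+1) if k even, 0 if k odd]. Integrating term-by-term (or equivalently evaluating the antiderivative F(x) = -6*x^5/5 - x^4 - 2*x^3 - 5*x^2 - 4*x at the endpoints):
  F(1) − F(−1) = -66/5 − (6/5) = -72/5.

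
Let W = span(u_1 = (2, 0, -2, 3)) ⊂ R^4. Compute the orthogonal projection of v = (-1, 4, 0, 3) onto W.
proj_W(v) = (14/17, 0, -14/17, 21/17)

Set up U = [u_1 | ... | u_1] ∈ R^(4×1). The projector onto W = col(U) is P = U (U^T U)^(-1) U^T.
Compute U^T U =
  [17],
and U^T v = (7).
Solve U^T U · c = U^T v for the coefficients: c = (7/17). The projection is proj_W(v) = U c.
Check: (v - proj_W(v)) · u_1 = 0  (should be 0).
Result: proj_W(v) = (14/17, 0, -14/17, 21/17).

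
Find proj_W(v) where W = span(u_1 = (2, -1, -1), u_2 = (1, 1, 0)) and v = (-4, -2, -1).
proj_W(v) = (-39/11, -27/11, 4/11)

Set up U = [u_1 | ... | u_2] ∈ R^(3×2). The projector onto W = col(U) is P = U (U^T U)^(-1) U^T.
Compute U^T U =
  [6, 1]
  [1, 2],
and U^T v = (-5, -6).
Solve U^T U · c = U^T v for the coefficients: c = (-4/11, -31/11). The projection is proj_W(v) = U c.
Check: (v - proj_W(v)) · u_1 = 0  (should be 0).
Check: (v - proj_W(v)) · u_2 = 0  (should be 0).
Result: proj_W(v) = (-39/11, -27/11, 4/11).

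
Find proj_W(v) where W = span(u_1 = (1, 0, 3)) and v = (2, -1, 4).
proj_W(v) = (7/5, 0, 21/5)

Set up U = [u_1 | ... | u_1] ∈ R^(3×1). The projector onto W = col(U) is P = U (U^T U)^(-1) U^T.
Compute U^T U =
  [10],
and U^T v = (14).
Solve U^T U · c = U^T v for the coefficients: c = (7/5). The projection is proj_W(v) = U c.
Check: (v - proj_W(v)) · u_1 = 0  (should be 0).
Result: proj_W(v) = (7/5, 0, 21/5).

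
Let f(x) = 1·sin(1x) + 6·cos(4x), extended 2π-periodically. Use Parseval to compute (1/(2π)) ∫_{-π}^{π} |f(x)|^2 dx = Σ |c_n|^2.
Σ |c_n|^2 = 37/2

Expand |f|^2 and use orthogonality of {sin(nx), cos(mx)} on [-π, π]:
  ∫_{-π}^{π} sin(nx)^2 dx = π, ∫ cos(mx)^2 dx = π, and cross terms integrate to 0.
So ∫_{-π}^{π} f(x)^2 dx = 1^2 · π + 6^2 · π = (1 + 36)π.
Divide by 2π: (1 + 36)/2 = 37/2.
By Parseval, this equals Σ |c_n|^2.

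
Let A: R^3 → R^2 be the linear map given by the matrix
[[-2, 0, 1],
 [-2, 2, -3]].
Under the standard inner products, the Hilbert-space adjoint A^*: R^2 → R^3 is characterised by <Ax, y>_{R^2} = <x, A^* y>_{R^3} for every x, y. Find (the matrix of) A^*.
A^* = A^T =
[[-2, -2],
 [0, 2],
 [1, -3]]

For real matrices with standard dot products, the defining identity <Ax, y> = <x, A^* y> gives (Ax)^T y = x^T (A^*) y, i.e. x^T A^T y = x^T (A^*) y. Since this holds for all x, y, we must have A^* = A^T. Therefore
A^* =
[[-2, -2],
 [0, 2],
 [1, -3]].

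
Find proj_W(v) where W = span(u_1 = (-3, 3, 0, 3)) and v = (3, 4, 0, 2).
proj_W(v) = (-1, 1, 0, 1)

Set up U = [u_1 | ... | u_1] ∈ R^(4×1). The projector onto W = col(U) is P = U (U^T U)^(-1) U^T.
Compute U^T U =
  [27],
and U^T v = (9).
Solve U^T U · c = U^T v for the coefficients: c = (1/3). The projection is proj_W(v) = U c.
Check: (v - proj_W(v)) · u_1 = 0  (should be 0).
Result: proj_W(v) = (-1, 1, 0, 1).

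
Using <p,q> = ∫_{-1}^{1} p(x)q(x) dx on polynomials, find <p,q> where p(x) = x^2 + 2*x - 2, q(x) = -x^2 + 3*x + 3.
<p,q> = -76/15

Expand the product: p(x)·q(x) = -x^4 + x^3 + 11*x^2 - 6.
∫_{-1}^{1} of each monomial x^k gives [2/(k+1) if k even, 0 if k odd]. Integrating term-by-term (or equivalently evaluating the antiderivative F(x) = -x^5/5 + x^4/4 + 11*x^3/3 - 6*x at the endpoints):
  F(1) − F(−1) = -137/60 − (167/60) = -76/15.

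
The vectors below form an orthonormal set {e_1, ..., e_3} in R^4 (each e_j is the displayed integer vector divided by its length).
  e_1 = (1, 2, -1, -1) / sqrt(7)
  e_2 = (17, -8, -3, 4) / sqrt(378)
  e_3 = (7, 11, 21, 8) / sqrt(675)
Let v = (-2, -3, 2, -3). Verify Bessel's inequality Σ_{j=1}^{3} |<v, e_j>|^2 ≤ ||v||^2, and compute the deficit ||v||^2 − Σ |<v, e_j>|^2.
Σ |<v, e_j>|^2 = 258/25; ||v||^2 = 26; deficit = 392/25

Write each e_j = u_j / sqrt(<u_j, u_j>) where u_j is the displayed integer vector. Then <v, e_j> = <v, u_j> / sqrt(<u_j, u_j>), so |<v, e_j>|^2 = <v, u_j>^2 / <u_j, u_j>.
Coefficients: <v, e_1> = -7/sqrt(7), <v, e_2> = -28/sqrt(378), <v, e_3> = -29/sqrt(675).
Square and sum: Σ |<v, e_j>|^2 = 258/25.
Compute ||v||^2 = v·v = 26.
Deficit = 26 − 258/25 = 392/25 ≥ 0, confirming Bessel's inequality. (The deficit equals ||v − Σ <v,e_j> e_j||^2, the squared distance from v to span{e_j}.)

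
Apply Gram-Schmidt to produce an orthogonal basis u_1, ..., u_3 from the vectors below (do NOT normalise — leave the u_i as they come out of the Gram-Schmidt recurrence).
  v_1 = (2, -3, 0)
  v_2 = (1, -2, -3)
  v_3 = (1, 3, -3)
Orthogonal basis:
  u_1 = (2, -3, 0)
  u_2 = (-3/13, -2/13, -3)
  u_3 = (135/59, 90/59, -15/59)

Apply the Gram-Schmidt recurrence
  u_1 = v_1
  u_i = v_i − Σ_{j<i} ((v_i · u_j) / (u_j · u_j)) · u_j.

Step by step this gives:
  u_1 = (2, -3, 0)
  u_2 = (-3/13, -2/13, -3)
  u_3 = (135/59, 90/59, -15/59)

Orthogonality check:
  u_2 · u_1 = 0 (should be 0)
  u_3 · u_1 = 0 (should be 0)
  u_3 · u_2 = 0 (should be 0)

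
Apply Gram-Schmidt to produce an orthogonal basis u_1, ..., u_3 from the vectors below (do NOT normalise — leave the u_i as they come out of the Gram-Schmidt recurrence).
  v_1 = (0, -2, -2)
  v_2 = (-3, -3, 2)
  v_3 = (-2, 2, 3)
Orthogonal basis:
  u_1 = (0, -2, -2)
  u_2 = (-3, -5/2, 5/2)
  u_3 = (-35/43, 21/43, -21/43)

Apply the Gram-Schmidt recurrence
  u_1 = v_1
  u_i = v_i − Σ_{j<i} ((v_i · u_j) / (u_j · u_j)) · u_j.

Step by step this gives:
  u_1 = (0, -2, -2)
  u_2 = (-3, -5/2, 5/2)
  u_3 = (-35/43, 21/43, -21/43)

Orthogonality check:
  u_2 · u_1 = 0 (should be 0)
  u_3 · u_1 = 0 (should be 0)
  u_3 · u_2 = 0 (should be 0)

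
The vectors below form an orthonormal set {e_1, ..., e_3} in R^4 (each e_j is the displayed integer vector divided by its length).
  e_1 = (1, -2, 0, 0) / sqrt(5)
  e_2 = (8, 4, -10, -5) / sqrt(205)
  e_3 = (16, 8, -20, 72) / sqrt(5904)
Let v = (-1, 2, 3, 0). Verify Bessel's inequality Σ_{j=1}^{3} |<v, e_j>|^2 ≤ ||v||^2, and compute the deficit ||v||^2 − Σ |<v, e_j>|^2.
Σ |<v, e_j>|^2 = 10; ||v||^2 = 14; deficit = 4

Write each e_j = u_j / sqrt(<u_j, u_j>) where u_j is the displayed integer vector. Then <v, e_j> = <v, u_j> / sqrt(<u_j, u_j>), so |<v, e_j>|^2 = <v, u_j>^2 / <u_j, u_j>.
Coefficients: <v, e_1> = -5/sqrt(5), <v, e_2> = -30/sqrt(205), <v, e_3> = -60/sqrt(5904).
Square and sum: Σ |<v, e_j>|^2 = 10.
Compute ||v||^2 = v·v = 14.
Deficit = 14 − 10 = 4 ≥ 0, confirming Bessel's inequality. (The deficit equals ||v − Σ <v,e_j> e_j||^2, the squared distance from v to span{e_j}.)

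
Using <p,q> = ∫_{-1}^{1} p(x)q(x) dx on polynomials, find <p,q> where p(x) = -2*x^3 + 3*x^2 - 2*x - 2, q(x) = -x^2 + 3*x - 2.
<p,q> = -34/15

Expand the product: p(x)·q(x) = 2*x^5 - 9*x^4 + 15*x^3 - 10*x^2 - 2*x + 4.
∫_{-1}^{1} of each monomial x^k gives [2/(k+1) if k even, 0 if k odd]. Integrating term-by-term (or equivalently evaluating the antiderivative F(x) = x^6/3 - 9*x^5/5 + 15*x^4/4 - 10*x^3/3 - x^2 + 4*x at the endpoints):
  F(1) − F(−1) = 39/20 − (253/60) = -34/15.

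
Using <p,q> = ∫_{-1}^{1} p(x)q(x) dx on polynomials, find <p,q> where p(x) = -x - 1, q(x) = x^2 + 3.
<p,q> = -20/3

Expand the product: p(x)·q(x) = -x^3 - x^2 - 3*x - 3.
∫_{-1}^{1} of each monomial x^k gives [2/(k+1) if k even, 0 if k odd]. Integrating term-by-term (or equivalently evaluating the antiderivative F(x) = -x^4/4 - x^3/3 - 3*x^2/2 - 3*x at the endpoints):
  F(1) − F(−1) = -61/12 − (19/12) = -20/3.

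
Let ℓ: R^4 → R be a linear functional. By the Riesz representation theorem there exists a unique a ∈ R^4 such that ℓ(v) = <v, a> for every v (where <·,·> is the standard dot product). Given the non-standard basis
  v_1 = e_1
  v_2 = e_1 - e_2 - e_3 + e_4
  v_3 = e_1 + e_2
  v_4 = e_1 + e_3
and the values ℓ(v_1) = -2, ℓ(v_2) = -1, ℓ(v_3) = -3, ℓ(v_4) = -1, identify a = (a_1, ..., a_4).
a = (-2, -1, 1, 1)

Write a = (a_1, ..., a_4) in the standard basis. For each basis vector v_i, ℓ(v_i) = <v_i, a> is a linear equation in the a_j's. Collect the n equations into a matrix system V a = ℓ, where row i of V is v_i (expressed in the standard basis). Since V is invertible (lower-triangular with 1s on the diagonal, up to permutation), solve by back-substitution:
  V =
[[1, 0, 0, 0],
 [1, -1, -1, 1],
 [1, 1, 0, 0],
 [1, 0, 1, 0]]
  V a = (-2, -1, -3, -1)
Solving gives a = (-2, -1, 1, 1).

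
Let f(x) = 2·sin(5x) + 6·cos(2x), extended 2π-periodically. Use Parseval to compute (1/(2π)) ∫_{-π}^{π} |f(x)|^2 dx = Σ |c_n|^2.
Σ |c_n|^2 = 20

Expand |f|^2 and use orthogonality of {sin(nx), cos(mx)} on [-π, π]:
  ∫_{-π}^{π} sin(nx)^2 dx = π, ∫ cos(mx)^2 dx = π, and cross terms integrate to 0.
So ∫_{-π}^{π} f(x)^2 dx = 2^2 · π + 6^2 · π = (4 + 36)π.
Divide by 2π: (4 + 36)/2 = 20.
By Parseval, this equals Σ |c_n|^2.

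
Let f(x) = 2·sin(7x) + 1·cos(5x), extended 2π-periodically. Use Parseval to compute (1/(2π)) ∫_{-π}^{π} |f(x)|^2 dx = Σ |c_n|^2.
Σ |c_n|^2 = 5/2

Expand |f|^2 and use orthogonality of {sin(nx), cos(mx)} on [-π, π]:
  ∫_{-π}^{π} sin(nx)^2 dx = π, ∫ cos(mx)^2 dx = π, and cross terms integrate to 0.
So ∫_{-π}^{π} f(x)^2 dx = 2^2 · π + 1^2 · π = (4 + 1)π.
Divide by 2π: (4 + 1)/2 = 5/2.
By Parseval, this equals Σ |c_n|^2.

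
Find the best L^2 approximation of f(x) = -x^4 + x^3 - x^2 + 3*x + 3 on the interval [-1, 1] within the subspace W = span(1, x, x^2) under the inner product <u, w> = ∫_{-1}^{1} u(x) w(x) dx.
g(x) = -13*x^2/7 + 18*x/5 + 108/35

The best approximation g ∈ W is the orthogonal projection of f onto W. Writing g = a_0 + a_1 x + a_2 x^2, the coefficients solve the normal equations G · a = b where
  G_{ij} = <φ_i, φ_j> and b_i = <f, φ_i>, with φ_0 = 1, φ_1 = x, φ_2 = x^2.
G =
  [2, 0, 2/3]
  [0, 2/3, 0]
  [2/3, 0, 2/5],
b = (74/15, 12/5, 46/35).
Solving gives a_0 = 108/35, a_1 = 18/5, a_2 = -13/7, so
  g(x) = -13*x^2/7 + 18*x/5 + 108/35.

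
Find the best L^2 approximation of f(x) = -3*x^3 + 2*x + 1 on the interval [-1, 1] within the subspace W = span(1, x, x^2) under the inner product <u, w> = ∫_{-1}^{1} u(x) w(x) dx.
g(x) = x/5 + 1

The best approximation g ∈ W is the orthogonal projection of f onto W. Writing g = a_0 + a_1 x + a_2 x^2, the coefficients solve the normal equations G · a = b where
  G_{ij} = <φ_i, φ_j> and b_i = <f, φ_i>, with φ_0 = 1, φ_1 = x, φ_2 = x^2.
G =
  [2, 0, 2/3]
  [0, 2/3, 0]
  [2/3, 0, 2/5],
b = (2, 2/15, 2/3).
Solving gives a_0 = 1, a_1 = 1/5, a_2 = 0, so
  g(x) = x/5 + 1.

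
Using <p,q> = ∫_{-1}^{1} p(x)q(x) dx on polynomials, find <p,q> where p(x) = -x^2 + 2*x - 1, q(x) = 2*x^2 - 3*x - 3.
<p,q> = 28/15

Expand the product: p(x)·q(x) = -2*x^4 + 7*x^3 - 5*x^2 - 3*x + 3.
∫_{-1}^{1} of each monomial x^k gives [2/(k+1) if k even, 0 if k odd]. Integrating term-by-term (or equivalently evaluating the antiderivative F(x) = -2*x^5/5 + 7*x^4/4 - 5*x^3/3 - 3*x^2/2 + 3*x at the endpoints):
  F(1) − F(−1) = 71/60 − (-41/60) = 28/15.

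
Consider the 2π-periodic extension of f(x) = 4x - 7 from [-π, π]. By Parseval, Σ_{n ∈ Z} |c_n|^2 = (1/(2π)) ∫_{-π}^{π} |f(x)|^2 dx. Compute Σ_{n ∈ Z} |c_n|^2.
Σ |c_n|^2 = 16π^2/3 + 49

Expand and integrate term by term over [-π, π]:
  ∫ (4x)^2 dx = 16·(2π^3/3); ∫ 2·4·(-7)·x dx = 0 (odd integrand); ∫ (-7)^2 dx = 49·2π.
So (1/(2π)) ∫_{-π}^{π} (4x - 7)^2 dx = 16π^2/3 + 49 = 16π^2/3 + 49.
Parseval ⇒ Σ |c_n|^2 = 16π^2/3 + 49.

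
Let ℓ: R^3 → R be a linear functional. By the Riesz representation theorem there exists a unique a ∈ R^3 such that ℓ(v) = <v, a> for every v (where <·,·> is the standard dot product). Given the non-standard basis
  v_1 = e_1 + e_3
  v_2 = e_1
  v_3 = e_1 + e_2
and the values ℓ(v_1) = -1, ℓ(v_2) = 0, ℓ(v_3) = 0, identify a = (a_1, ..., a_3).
a = (0, 0, -1)

Write a = (a_1, ..., a_3) in the standard basis. For each basis vector v_i, ℓ(v_i) = <v_i, a> is a linear equation in the a_j's. Collect the n equations into a matrix system V a = ℓ, where row i of V is v_i (expressed in the standard basis). Since V is invertible (lower-triangular with 1s on the diagonal, up to permutation), solve by back-substitution:
  V =
[[1, 0, 1],
 [1, 0, 0],
 [1, 1, 0]]
  V a = (-1, 0, 0)
Solving gives a = (0, 0, -1).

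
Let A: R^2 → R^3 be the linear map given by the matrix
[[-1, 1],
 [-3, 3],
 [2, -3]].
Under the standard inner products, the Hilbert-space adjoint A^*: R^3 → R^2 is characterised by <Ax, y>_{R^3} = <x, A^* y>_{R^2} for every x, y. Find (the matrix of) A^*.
A^* = A^T =
[[-1, -3, 2],
 [1, 3, -3]]

For real matrices with standard dot products, the defining identity <Ax, y> = <x, A^* y> gives (Ax)^T y = x^T (A^*) y, i.e. x^T A^T y = x^T (A^*) y. Since this holds for all x, y, we must have A^* = A^T. Therefore
A^* =
[[-1, -3, 2],
 [1, 3, -3]].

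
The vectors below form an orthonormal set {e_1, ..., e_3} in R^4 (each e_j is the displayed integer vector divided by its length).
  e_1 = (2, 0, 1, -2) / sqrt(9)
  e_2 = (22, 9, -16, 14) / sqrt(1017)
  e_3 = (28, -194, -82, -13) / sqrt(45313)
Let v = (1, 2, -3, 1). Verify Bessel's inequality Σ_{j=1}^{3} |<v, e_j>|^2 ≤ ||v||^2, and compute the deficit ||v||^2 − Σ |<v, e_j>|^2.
Σ |<v, e_j>|^2 = 4646/401; ||v||^2 = 15; deficit = 1369/401

Write each e_j = u_j / sqrt(<u_j, u_j>) where u_j is the displayed integer vector. Then <v, e_j> = <v, u_j> / sqrt(<u_j, u_j>), so |<v, e_j>|^2 = <v, u_j>^2 / <u_j, u_j>.
Coefficients: <v, e_1> = -3/sqrt(9), <v, e_2> = 102/sqrt(1017), <v, e_3> = -127/sqrt(45313).
Square and sum: Σ |<v, e_j>|^2 = 4646/401.
Compute ||v||^2 = v·v = 15.
Deficit = 15 − 4646/401 = 1369/401 ≥ 0, confirming Bessel's inequality. (The deficit equals ||v − Σ <v,e_j> e_j||^2, the squared distance from v to span{e_j}.)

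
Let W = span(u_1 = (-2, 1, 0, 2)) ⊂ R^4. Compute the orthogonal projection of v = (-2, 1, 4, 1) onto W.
proj_W(v) = (-14/9, 7/9, 0, 14/9)

Set up U = [u_1 | ... | u_1] ∈ R^(4×1). The projector onto W = col(U) is P = U (U^T U)^(-1) U^T.
Compute U^T U =
  [9],
and U^T v = (7).
Solve U^T U · c = U^T v for the coefficients: c = (7/9). The projection is proj_W(v) = U c.
Check: (v - proj_W(v)) · u_1 = 0  (should be 0).
Result: proj_W(v) = (-14/9, 7/9, 0, 14/9).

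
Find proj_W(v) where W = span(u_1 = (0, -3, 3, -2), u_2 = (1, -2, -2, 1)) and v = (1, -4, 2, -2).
proj_W(v) = (55/108, -449/108, 229/108, -19/12)

Set up U = [u_1 | ... | u_2] ∈ R^(4×2). The projector onto W = col(U) is P = U (U^T U)^(-1) U^T.
Compute U^T U =
  [22, -2]
  [-2, 10],
and U^T v = (22, 3).
Solve U^T U · c = U^T v for the coefficients: c = (113/108, 55/108). The projection is proj_W(v) = U c.
Check: (v - proj_W(v)) · u_1 = 0  (should be 0).
Check: (v - proj_W(v)) · u_2 = 0  (should be 0).
Result: proj_W(v) = (55/108, -449/108, 229/108, -19/12).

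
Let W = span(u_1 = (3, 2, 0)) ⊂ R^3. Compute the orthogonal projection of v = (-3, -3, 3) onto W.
proj_W(v) = (-45/13, -30/13, 0)

Set up U = [u_1 | ... | u_1] ∈ R^(3×1). The projector onto W = col(U) is P = U (U^T U)^(-1) U^T.
Compute U^T U =
  [13],
and U^T v = (-15).
Solve U^T U · c = U^T v for the coefficients: c = (-15/13). The projection is proj_W(v) = U c.
Check: (v - proj_W(v)) · u_1 = 0  (should be 0).
Result: proj_W(v) = (-45/13, -30/13, 0).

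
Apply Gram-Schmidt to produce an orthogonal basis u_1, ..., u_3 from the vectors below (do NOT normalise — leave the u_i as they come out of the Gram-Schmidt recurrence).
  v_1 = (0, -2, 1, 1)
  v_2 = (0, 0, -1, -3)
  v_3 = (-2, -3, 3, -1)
Orthogonal basis:
  u_1 = (0, -2, 1, 1)
  u_2 = (0, -4/3, -1/3, -7/3)
  u_3 = (-2, 7/11, 21/11, -7/11)

Apply the Gram-Schmidt recurrence
  u_1 = v_1
  u_i = v_i − Σ_{j<i} ((v_i · u_j) / (u_j · u_j)) · u_j.

Step by step this gives:
  u_1 = (0, -2, 1, 1)
  u_2 = (0, -4/3, -1/3, -7/3)
  u_3 = (-2, 7/11, 21/11, -7/11)

Orthogonality check:
  u_2 · u_1 = 0 (should be 0)
  u_3 · u_1 = 0 (should be 0)
  u_3 · u_2 = 0 (should be 0)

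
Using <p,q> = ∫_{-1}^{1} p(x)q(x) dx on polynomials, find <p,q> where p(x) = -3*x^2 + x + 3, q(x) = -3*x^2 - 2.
<p,q> = -52/5

Expand the product: p(x)·q(x) = 9*x^4 - 3*x^3 - 3*x^2 - 2*x - 6.
∫_{-1}^{1} of each monomial x^k gives [2/(k+1) if k even, 0 if k odd]. Integrating term-by-term (or equivalently evaluating the antiderivative F(x) = 9*x^5/5 - 3*x^4/4 - x^3 - x^2 - 6*x at the endpoints):
  F(1) − F(−1) = -139/20 − (69/20) = -52/5.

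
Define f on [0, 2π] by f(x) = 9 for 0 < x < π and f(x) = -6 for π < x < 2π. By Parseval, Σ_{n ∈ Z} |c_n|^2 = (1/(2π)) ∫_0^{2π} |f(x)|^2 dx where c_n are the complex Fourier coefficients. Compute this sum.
Σ |c_n|^2 = 117/2

Parseval equates the L^2 energy of f (normalised by 1/(2π)) with the ℓ^2 sum of its Fourier coefficients: (1/(2π)) ∫_0^{2π} |f|^2 = Σ |c_n|^2.
Compute the left side: (1/(2π)) [∫_0^π 9^2 dx + ∫_π^{2π} (-6)^2 dx] = (1/(2π)) · (81π + 36π) = (81 + 36)/2 = 117/2.
So Σ_{n ∈ Z} |c_n|^2 = 117/2.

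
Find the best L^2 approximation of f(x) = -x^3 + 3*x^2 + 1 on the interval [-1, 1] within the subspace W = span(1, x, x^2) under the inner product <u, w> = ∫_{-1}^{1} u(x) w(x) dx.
g(x) = 3*x^2 - 3*x/5 + 1

The best approximation g ∈ W is the orthogonal projection of f onto W. Writing g = a_0 + a_1 x + a_2 x^2, the coefficients solve the normal equations G · a = b where
  G_{ij} = <φ_i, φ_j> and b_i = <f, φ_i>, with φ_0 = 1, φ_1 = x, φ_2 = x^2.
G =
  [2, 0, 2/3]
  [0, 2/3, 0]
  [2/3, 0, 2/5],
b = (4, -2/5, 28/15).
Solving gives a_0 = 1, a_1 = -3/5, a_2 = 3, so
  g(x) = 3*x^2 - 3*x/5 + 1.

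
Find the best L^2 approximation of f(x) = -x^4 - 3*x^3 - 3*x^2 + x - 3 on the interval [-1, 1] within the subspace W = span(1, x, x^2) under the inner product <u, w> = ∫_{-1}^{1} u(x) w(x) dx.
g(x) = -27*x^2/7 - 4*x/5 - 102/35

The best approximation g ∈ W is the orthogonal projection of f onto W. Writing g = a_0 + a_1 x + a_2 x^2, the coefficients solve the normal equations G · a = b where
  G_{ij} = <φ_i, φ_j> and b_i = <f, φ_i>, with φ_0 = 1, φ_1 = x, φ_2 = x^2.
G =
  [2, 0, 2/3]
  [0, 2/3, 0]
  [2/3, 0, 2/5],
b = (-42/5, -8/15, -122/35).
Solving gives a_0 = -102/35, a_1 = -4/5, a_2 = -27/7, so
  g(x) = -27*x^2/7 - 4*x/5 - 102/35.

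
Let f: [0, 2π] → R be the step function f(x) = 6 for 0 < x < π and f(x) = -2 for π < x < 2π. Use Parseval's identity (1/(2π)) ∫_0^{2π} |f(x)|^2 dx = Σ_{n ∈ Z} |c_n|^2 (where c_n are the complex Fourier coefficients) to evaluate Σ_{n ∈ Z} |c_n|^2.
Σ |c_n|^2 = 20

Parseval equates the L^2 energy of f (normalised by 1/(2π)) with the ℓ^2 sum of its Fourier coefficients: (1/(2π)) ∫_0^{2π} |f|^2 = Σ |c_n|^2.
Compute the left side: (1/(2π)) [∫_0^π 6^2 dx + ∫_π^{2π} (-2)^2 dx] = (1/(2π)) · (36π + 4π) = (36 + 4)/2 = 20.
So Σ_{n ∈ Z} |c_n|^2 = 20.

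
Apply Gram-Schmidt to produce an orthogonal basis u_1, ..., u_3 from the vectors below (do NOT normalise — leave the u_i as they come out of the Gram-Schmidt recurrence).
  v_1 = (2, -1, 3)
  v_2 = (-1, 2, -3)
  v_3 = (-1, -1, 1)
Orthogonal basis:
  u_1 = (2, -1, 3)
  u_2 = (6/7, 15/14, -3/14)
  u_3 = (-1/3, 1/3, 1/3)

Apply the Gram-Schmidt recurrence
  u_1 = v_1
  u_i = v_i − Σ_{j<i} ((v_i · u_j) / (u_j · u_j)) · u_j.

Step by step this gives:
  u_1 = (2, -1, 3)
  u_2 = (6/7, 15/14, -3/14)
  u_3 = (-1/3, 1/3, 1/3)

Orthogonality check:
  u_2 · u_1 = 0 (should be 0)
  u_3 · u_1 = 0 (should be 0)
  u_3 · u_2 = 0 (should be 0)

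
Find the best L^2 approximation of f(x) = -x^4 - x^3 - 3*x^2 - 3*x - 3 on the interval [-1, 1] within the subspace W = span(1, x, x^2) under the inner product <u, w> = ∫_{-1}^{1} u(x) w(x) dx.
g(x) = -27*x^2/7 - 18*x/5 - 102/35

The best approximation g ∈ W is the orthogonal projection of f onto W. Writing g = a_0 + a_1 x + a_2 x^2, the coefficients solve the normal equations G · a = b where
  G_{ij} = <φ_i, φ_j> and b_i = <f, φ_i>, with φ_0 = 1, φ_1 = x, φ_2 = x^2.
G =
  [2, 0, 2/3]
  [0, 2/3, 0]
  [2/3, 0, 2/5],
b = (-42/5, -12/5, -122/35).
Solving gives a_0 = -102/35, a_1 = -18/5, a_2 = -27/7, so
  g(x) = -27*x^2/7 - 18*x/5 - 102/35.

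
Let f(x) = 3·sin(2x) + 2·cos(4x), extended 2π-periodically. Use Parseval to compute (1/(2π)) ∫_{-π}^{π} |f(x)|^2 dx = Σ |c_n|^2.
Σ |c_n|^2 = 13/2

Expand |f|^2 and use orthogonality of {sin(nx), cos(mx)} on [-π, π]:
  ∫_{-π}^{π} sin(nx)^2 dx = π, ∫ cos(mx)^2 dx = π, and cross terms integrate to 0.
So ∫_{-π}^{π} f(x)^2 dx = 3^2 · π + 2^2 · π = (9 + 4)π.
Divide by 2π: (9 + 4)/2 = 13/2.
By Parseval, this equals Σ |c_n|^2.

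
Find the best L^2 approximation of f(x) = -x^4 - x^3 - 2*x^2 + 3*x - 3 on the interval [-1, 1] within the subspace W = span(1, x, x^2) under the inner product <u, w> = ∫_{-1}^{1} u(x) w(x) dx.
g(x) = -20*x^2/7 + 12*x/5 - 102/35

The best approximation g ∈ W is the orthogonal projection of f onto W. Writing g = a_0 + a_1 x + a_2 x^2, the coefficients solve the normal equations G · a = b where
  G_{ij} = <φ_i, φ_j> and b_i = <f, φ_i>, with φ_0 = 1, φ_1 = x, φ_2 = x^2.
G =
  [2, 0, 2/3]
  [0, 2/3, 0]
  [2/3, 0, 2/5],
b = (-116/15, 8/5, -108/35).
Solving gives a_0 = -102/35, a_1 = 12/5, a_2 = -20/7, so
  g(x) = -20*x^2/7 + 12*x/5 - 102/35.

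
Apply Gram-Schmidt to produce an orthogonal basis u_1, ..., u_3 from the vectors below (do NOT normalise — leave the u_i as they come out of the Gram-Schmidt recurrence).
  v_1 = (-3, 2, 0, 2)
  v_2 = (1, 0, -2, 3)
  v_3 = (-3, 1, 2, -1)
Orthogonal basis:
  u_1 = (-3, 2, 0, 2)
  u_2 = (26/17, -6/17, -2, 45/17)
  u_3 = (-22/229, -83/229, 64/229, 50/229)

Apply the Gram-Schmidt recurrence
  u_1 = v_1
  u_i = v_i − Σ_{j<i} ((v_i · u_j) / (u_j · u_j)) · u_j.

Step by step this gives:
  u_1 = (-3, 2, 0, 2)
  u_2 = (26/17, -6/17, -2, 45/17)
  u_3 = (-22/229, -83/229, 64/229, 50/229)

Orthogonality check:
  u_2 · u_1 = 0 (should be 0)
  u_3 · u_1 = 0 (should be 0)
  u_3 · u_2 = 0 (should be 0)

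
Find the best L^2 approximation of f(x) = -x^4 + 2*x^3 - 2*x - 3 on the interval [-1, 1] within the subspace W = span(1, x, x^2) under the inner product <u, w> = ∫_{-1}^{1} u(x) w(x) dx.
g(x) = -6*x^2/7 - 4*x/5 - 102/35

The best approximation g ∈ W is the orthogonal projection of f onto W. Writing g = a_0 + a_1 x + a_2 x^2, the coefficients solve the normal equations G · a = b where
  G_{ij} = <φ_i, φ_j> and b_i = <f, φ_i>, with φ_0 = 1, φ_1 = x, φ_2 = x^2.
G =
  [2, 0, 2/3]
  [0, 2/3, 0]
  [2/3, 0, 2/5],
b = (-32/5, -8/15, -16/7).
Solving gives a_0 = -102/35, a_1 = -4/5, a_2 = -6/7, so
  g(x) = -6*x^2/7 - 4*x/5 - 102/35.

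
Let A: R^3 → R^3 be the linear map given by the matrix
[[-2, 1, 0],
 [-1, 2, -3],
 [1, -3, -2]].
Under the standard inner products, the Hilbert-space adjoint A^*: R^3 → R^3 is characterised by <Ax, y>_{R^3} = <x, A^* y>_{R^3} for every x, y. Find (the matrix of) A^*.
A^* = A^T =
[[-2, -1, 1],
 [1, 2, -3],
 [0, -3, -2]]

For real matrices with standard dot products, the defining identity <Ax, y> = <x, A^* y> gives (Ax)^T y = x^T (A^*) y, i.e. x^T A^T y = x^T (A^*) y. Since this holds for all x, y, we must have A^* = A^T. Therefore
A^* =
[[-2, -1, 1],
 [1, 2, -3],
 [0, -3, -2]].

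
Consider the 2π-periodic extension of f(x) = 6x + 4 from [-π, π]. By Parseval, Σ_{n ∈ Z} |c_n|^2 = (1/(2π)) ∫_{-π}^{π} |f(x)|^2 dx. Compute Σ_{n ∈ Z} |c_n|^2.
Σ |c_n|^2 = 12π^2 + 16

Expand and integrate term by term over [-π, π]:
  ∫ (6x)^2 dx = 36·(2π^3/3); ∫ 2·6·(4)·x dx = 0 (odd integrand); ∫ 4^2 dx = 16·2π.
So (1/(2π)) ∫_{-π}^{π} (6x + 4)^2 dx = 36π^2/3 + 16 = 12π^2 + 16.
Parseval ⇒ Σ |c_n|^2 = 12π^2 + 16.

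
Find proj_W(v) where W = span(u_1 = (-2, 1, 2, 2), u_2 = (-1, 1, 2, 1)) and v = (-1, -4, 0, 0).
proj_W(v) = (-1/2, -4/5, -8/5, 1/2)

Set up U = [u_1 | ... | u_2] ∈ R^(4×2). The projector onto W = col(U) is P = U (U^T U)^(-1) U^T.
Compute U^T U =
  [13, 9]
  [9, 7],
and U^T v = (-2, -3).
Solve U^T U · c = U^T v for the coefficients: c = (13/10, -21/10). The projection is proj_W(v) = U c.
Check: (v - proj_W(v)) · u_1 = 0  (should be 0).
Check: (v - proj_W(v)) · u_2 = 0  (should be 0).
Result: proj_W(v) = (-1/2, -4/5, -8/5, 1/2).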